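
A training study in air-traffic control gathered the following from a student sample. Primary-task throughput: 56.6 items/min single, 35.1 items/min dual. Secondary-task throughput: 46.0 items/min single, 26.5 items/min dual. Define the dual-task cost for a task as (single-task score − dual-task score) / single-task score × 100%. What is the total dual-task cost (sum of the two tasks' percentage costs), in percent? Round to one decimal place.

Primary cost = (56.6 − 35.1) / 56.6 × 100% = 37.9859%.
Secondary cost = (46.0 − 26.5) / 46.0 × 100% = 42.3913%.
Total = 37.9859% + 42.3913% = 80.3772% ≈ 80.4%.

80.4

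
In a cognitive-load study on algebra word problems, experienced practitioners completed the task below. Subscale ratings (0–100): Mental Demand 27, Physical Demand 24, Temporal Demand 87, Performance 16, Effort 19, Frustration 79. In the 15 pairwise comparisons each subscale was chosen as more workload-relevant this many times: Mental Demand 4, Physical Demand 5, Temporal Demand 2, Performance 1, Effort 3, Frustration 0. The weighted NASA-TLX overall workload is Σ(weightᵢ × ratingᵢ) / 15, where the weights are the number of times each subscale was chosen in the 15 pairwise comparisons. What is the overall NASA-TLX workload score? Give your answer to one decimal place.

The tallies are the weights (they sum to 15).
Weighted sum = 4·27 + 5·24 + 2·87 + 1·16 + 3·19 + 0·79
            = 108 + 120 + 174 + 16 + 57 + 0 = 475.
Overall workload = 475 / 15 = 31.6667 ≈ 31.7.

31.7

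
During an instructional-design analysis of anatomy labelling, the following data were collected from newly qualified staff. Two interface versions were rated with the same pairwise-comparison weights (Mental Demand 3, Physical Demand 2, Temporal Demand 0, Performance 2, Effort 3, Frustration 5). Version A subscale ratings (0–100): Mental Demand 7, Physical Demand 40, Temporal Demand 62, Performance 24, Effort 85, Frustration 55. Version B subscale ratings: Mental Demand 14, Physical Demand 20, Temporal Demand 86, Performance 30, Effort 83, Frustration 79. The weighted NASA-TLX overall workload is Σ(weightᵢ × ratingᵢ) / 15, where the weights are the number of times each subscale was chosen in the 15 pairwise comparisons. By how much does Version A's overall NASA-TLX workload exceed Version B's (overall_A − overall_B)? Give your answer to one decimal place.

-7.1

Version A weighted sum = 3·7 + 2·40 + 0·62 + 2·24 + 3·85 + 5·55 = 21 + 80 + 0 + 48 + 255 + 275 = 679; overall_A = 679/15 = 45.2667.
Version B weighted sum = 3·14 + 2·20 + 0·86 + 2·30 + 3·83 + 5·79 = 42 + 40 + 0 + 60 + 249 + 395 = 786; overall_B = 786/15 = 52.4000.
Difference = 45.2667 − 52.4000 = -7.1333 ≈ -7.1.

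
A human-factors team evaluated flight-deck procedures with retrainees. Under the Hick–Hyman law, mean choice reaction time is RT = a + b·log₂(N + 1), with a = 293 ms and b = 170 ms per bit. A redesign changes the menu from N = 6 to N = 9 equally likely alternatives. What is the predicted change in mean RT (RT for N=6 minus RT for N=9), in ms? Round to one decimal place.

-87.5

RT(6) = 293 + 170·log₂(7) = 293 + 170·2.8074 = 770.2580 ms.
RT(9) = 293 + 170·log₂(10) = 293 + 170·3.3219 = 857.7230 ms.
Difference = 770.2580 − 857.7230 = -87.4650 ≈ -87.5 ms.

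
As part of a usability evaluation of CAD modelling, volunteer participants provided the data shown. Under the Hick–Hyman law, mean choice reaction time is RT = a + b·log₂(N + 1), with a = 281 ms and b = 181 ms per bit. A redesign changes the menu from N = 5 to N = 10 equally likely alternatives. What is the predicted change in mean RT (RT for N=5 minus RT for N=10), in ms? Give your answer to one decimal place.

RT(5) = 281 + 181·log₂(6) = 281 + 181·2.5850 = 748.8850 ms.
RT(10) = 281 + 181·log₂(11) = 281 + 181·3.4594 = 907.1514 ms.
Difference = 748.8850 − 907.1514 = -158.2664 ≈ -158.3 ms.

-158.3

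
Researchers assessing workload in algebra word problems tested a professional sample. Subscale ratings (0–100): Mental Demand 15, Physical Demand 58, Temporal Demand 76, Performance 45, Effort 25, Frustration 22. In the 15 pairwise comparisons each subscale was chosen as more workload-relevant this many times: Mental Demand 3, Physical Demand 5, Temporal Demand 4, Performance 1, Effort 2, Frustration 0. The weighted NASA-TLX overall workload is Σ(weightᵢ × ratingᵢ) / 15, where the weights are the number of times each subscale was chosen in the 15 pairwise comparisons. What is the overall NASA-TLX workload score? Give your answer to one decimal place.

The tallies are the weights (they sum to 15).
Weighted sum = 3·15 + 5·58 + 4·76 + 1·45 + 2·25 + 0·22
            = 45 + 290 + 304 + 45 + 50 + 0 = 734.
Overall workload = 734 / 15 = 48.9333 ≈ 48.9.

48.9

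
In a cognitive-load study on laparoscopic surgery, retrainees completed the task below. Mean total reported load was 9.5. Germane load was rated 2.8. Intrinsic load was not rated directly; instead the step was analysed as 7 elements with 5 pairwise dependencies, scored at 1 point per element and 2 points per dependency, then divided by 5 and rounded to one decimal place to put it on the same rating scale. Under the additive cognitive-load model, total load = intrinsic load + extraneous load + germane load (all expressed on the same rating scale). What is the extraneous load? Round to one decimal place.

3.3

Intrinsic (element-interactivity): (7 × 1 + 5 × 2) / 5 = 17 / 5 = 3.4000 → 3.4.
extraneous load = total − intrinsic − germane
             = 9.5 − 3.4 − 2.8 = 3.3.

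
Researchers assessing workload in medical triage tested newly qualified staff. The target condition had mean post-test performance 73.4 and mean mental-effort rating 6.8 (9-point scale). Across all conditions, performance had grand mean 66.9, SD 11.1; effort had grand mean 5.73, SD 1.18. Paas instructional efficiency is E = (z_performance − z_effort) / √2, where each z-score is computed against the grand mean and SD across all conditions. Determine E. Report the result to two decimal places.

z_performance = (73.4 − 66.9) / 11.1 = 6.5000 / 11.1 = 0.5856.
z_effort = (6.8 − 5.73) / 1.18 = 1.0700 / 1.18 = 0.9068.
z_P − z_E = 0.5856 − 0.9068 = -0.3212.
E = -0.3212 / √2 = -0.3212 / 1.41421 = -0.2271 ≈ -0.23.

-0.23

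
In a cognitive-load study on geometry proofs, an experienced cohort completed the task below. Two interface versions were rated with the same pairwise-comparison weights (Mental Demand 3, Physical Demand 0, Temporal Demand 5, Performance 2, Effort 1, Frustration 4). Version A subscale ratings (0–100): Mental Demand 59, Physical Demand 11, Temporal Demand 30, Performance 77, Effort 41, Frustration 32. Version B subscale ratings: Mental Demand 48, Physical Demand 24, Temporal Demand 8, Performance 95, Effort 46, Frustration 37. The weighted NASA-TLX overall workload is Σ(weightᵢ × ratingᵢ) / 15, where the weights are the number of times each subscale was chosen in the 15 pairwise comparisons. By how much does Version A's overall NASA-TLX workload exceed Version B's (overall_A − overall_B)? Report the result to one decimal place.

Version A weighted sum = 3·59 + 0·11 + 5·30 + 2·77 + 1·41 + 4·32 = 177 + 0 + 150 + 154 + 41 + 128 = 650; overall_A = 650/15 = 43.3333.
Version B weighted sum = 3·48 + 0·24 + 5·8 + 2·95 + 1·46 + 4·37 = 144 + 0 + 40 + 190 + 46 + 148 = 568; overall_B = 568/15 = 37.8667.
Difference = 43.3333 − 37.8667 = 5.4666 ≈ 5.5.

5.5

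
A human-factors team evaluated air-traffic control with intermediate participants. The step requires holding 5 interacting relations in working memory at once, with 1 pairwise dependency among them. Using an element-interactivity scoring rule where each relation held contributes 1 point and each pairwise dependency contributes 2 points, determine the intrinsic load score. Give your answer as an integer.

7

Element contribution: 5 × 1 = 5.
Interaction contribution: 1 × 2 = 2.
Intrinsic load = 5 + 2 = 7.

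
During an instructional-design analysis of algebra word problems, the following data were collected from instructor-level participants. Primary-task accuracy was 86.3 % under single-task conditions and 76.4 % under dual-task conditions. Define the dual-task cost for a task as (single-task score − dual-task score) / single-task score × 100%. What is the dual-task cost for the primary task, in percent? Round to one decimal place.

Cost = (86.3 − 76.4) / 86.3 × 100%
     = 9.9000 / 86.3 × 100% = 11.4716%.
≈ 11.5%.

11.5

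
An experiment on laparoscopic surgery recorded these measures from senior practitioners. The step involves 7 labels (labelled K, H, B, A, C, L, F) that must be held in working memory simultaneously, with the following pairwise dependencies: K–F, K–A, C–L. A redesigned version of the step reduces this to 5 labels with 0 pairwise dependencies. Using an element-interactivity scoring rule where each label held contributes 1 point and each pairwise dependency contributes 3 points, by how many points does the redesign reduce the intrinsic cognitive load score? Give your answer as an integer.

11

Original: 7 × 1 + 3 × 3 = 7 + 9 = 16.
Redesigned: 5 × 1 + 0 × 3 = 5 + 0 = 5.
Reduction = 16 − 5 = 11.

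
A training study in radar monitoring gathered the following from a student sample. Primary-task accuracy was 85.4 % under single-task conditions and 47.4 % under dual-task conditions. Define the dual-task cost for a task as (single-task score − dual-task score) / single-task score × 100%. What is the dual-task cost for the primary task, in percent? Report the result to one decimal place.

Cost = (85.4 − 47.4) / 85.4 × 100%
     = 38.0000 / 85.4 × 100% = 44.4965%.
≈ 44.5%.

44.5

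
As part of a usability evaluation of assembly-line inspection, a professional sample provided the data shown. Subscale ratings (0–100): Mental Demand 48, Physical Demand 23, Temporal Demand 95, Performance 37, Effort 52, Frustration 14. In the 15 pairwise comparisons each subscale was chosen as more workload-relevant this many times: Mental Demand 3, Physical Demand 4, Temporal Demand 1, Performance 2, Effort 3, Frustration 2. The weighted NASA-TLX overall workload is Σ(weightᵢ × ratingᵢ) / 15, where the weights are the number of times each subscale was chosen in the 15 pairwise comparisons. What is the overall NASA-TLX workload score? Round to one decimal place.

39.3

The tallies are the weights (they sum to 15).
Weighted sum = 3·48 + 4·23 + 1·95 + 2·37 + 3·52 + 2·14
            = 144 + 92 + 95 + 74 + 156 + 28 = 589.
Overall workload = 589 / 15 = 39.2667 ≈ 39.3.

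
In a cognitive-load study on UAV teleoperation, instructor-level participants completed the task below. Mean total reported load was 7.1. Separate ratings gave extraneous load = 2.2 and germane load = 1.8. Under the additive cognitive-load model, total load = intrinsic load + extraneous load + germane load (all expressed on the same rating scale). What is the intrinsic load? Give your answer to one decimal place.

3.1

intrinsic load = total − extraneous − germane
             = 7.1 − 2.2 − 1.8 = 3.1.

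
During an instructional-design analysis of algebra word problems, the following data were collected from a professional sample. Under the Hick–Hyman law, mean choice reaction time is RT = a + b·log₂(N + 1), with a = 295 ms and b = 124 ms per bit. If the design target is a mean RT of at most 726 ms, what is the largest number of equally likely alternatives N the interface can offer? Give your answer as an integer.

Set 295 + 124·log₂(N + 1) ≤ 726.
log₂(N + 1) ≤ (726 − 295) / 124 = 3.4758.
N + 1 ≤ 2^3.4758 = 11.1255.
N ≤ 10.1255, so the largest integer N is 10.

10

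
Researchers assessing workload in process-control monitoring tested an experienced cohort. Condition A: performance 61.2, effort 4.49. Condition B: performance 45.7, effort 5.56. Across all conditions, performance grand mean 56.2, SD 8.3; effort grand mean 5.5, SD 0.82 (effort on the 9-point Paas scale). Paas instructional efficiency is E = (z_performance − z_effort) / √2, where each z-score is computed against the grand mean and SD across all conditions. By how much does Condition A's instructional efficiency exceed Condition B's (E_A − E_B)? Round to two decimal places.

2.24

Condition A: z_P = (61.2 − 56.2)/8.3 = 0.6024; z_E = (4.49 − 5.5)/0.82 = -1.2317; E_A = (0.6024 − (-1.2317))/√2 = 1.2969.
Condition B: z_P = (45.7 − 56.2)/8.3 = -1.2651; z_E = (5.56 − 5.5)/0.82 = 0.0732; E_B = (-1.2651 − 0.0732)/√2 = -0.9463.
E_A − E_B = 1.2969 − (-0.9463) = 2.2432 ≈ 2.24.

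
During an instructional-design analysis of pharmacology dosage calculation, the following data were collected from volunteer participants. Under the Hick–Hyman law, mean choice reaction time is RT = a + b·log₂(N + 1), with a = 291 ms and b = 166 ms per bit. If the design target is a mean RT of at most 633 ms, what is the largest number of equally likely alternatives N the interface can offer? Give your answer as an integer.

3

Set 291 + 166·log₂(N + 1) ≤ 633.
log₂(N + 1) ≤ (633 − 291) / 166 = 2.0602.
N + 1 ≤ 2^2.0602 = 4.1704.
N ≤ 3.1704, so the largest integer N is 3.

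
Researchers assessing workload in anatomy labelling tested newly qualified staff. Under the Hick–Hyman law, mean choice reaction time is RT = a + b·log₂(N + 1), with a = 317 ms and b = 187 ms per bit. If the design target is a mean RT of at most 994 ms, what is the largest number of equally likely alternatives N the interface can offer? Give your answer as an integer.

Set 317 + 187·log₂(N + 1) ≤ 994.
log₂(N + 1) ≤ (994 − 317) / 187 = 3.6203.
N + 1 ≤ 2^3.6203 = 12.2976.
N ≤ 11.2976, so the largest integer N is 11.

11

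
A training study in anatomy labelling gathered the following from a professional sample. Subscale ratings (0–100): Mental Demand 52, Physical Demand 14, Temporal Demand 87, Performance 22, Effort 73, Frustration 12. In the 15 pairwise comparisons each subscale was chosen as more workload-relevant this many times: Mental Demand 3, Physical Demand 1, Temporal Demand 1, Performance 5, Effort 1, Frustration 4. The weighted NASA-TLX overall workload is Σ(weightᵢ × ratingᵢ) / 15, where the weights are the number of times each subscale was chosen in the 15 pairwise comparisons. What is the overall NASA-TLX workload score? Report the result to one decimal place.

32.5

The tallies are the weights (they sum to 15).
Weighted sum = 3·52 + 1·14 + 1·87 + 5·22 + 1·73 + 4·12
            = 156 + 14 + 87 + 110 + 73 + 48 = 488.
Overall workload = 488 / 15 = 32.5333 ≈ 32.5.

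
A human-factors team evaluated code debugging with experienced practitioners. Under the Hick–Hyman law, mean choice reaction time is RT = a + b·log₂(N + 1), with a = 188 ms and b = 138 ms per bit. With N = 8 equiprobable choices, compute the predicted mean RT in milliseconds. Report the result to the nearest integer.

625

log₂(8 + 1) = log₂(9) = 3.1699.
RT = 188 + 138 × 3.1699 = 188 + 437.4462 = 625.4462 ms.
≈ 625 ms.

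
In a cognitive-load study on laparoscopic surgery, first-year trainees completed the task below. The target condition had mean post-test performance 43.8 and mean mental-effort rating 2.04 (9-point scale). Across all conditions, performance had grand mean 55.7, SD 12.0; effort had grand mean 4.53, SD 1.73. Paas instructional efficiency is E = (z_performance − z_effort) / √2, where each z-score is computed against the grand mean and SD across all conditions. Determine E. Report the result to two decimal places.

0.32

z_performance = (43.8 − 55.7) / 12.0 = -11.9000 / 12.0 = -0.9917.
z_effort = (2.04 − 4.53) / 1.73 = -2.4900 / 1.73 = -1.4393.
z_P − z_E = -0.9917 − (-1.4393) = 0.4476.
E = 0.4476 / √2 = 0.4476 / 1.41421 = 0.3165 ≈ 0.32.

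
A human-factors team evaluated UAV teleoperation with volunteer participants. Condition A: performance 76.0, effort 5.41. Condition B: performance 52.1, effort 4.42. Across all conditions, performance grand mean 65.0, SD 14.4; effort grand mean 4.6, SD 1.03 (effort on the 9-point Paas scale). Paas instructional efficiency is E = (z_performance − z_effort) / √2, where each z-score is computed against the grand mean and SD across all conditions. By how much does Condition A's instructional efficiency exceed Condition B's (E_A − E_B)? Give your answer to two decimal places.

Condition A: z_P = (76.0 − 65.0)/14.4 = 0.7639; z_E = (5.41 − 4.6)/1.03 = 0.7864; E_A = (0.7639 − 0.7864)/√2 = -0.0159.
Condition B: z_P = (52.1 − 65.0)/14.4 = -0.8958; z_E = (4.42 − 4.6)/1.03 = -0.1748; E_B = (-0.8958 − (-0.1748))/√2 = -0.5098.
E_A − E_B = -0.0159 − (-0.5098) = 0.4939 ≈ 0.49.

0.49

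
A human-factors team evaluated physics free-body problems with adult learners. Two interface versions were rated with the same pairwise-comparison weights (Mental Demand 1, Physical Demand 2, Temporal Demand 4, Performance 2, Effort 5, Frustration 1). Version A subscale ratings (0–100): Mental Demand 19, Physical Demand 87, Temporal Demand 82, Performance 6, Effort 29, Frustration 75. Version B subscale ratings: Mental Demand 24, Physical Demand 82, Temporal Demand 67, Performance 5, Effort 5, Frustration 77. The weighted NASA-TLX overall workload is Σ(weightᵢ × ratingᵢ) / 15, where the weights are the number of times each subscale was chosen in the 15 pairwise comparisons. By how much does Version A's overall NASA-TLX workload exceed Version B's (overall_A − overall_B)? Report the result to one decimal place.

12.3

Version A weighted sum = 1·19 + 2·87 + 4·82 + 2·6 + 5·29 + 1·75 = 19 + 174 + 328 + 12 + 145 + 75 = 753; overall_A = 753/15 = 50.2000.
Version B weighted sum = 1·24 + 2·82 + 4·67 + 2·5 + 5·5 + 1·77 = 24 + 164 + 268 + 10 + 25 + 77 = 568; overall_B = 568/15 = 37.8667.
Difference = 50.2000 − 37.8667 = 12.3333 ≈ 12.3.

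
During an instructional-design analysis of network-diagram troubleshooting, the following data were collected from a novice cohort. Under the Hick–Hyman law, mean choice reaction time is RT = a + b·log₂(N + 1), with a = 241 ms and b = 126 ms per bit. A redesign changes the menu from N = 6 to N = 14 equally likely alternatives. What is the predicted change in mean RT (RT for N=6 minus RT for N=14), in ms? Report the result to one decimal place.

-138.5

RT(6) = 241 + 126·log₂(7) = 241 + 126·2.8074 = 594.7324 ms.
RT(14) = 241 + 126·log₂(15) = 241 + 126·3.9069 = 733.2694 ms.
Difference = 594.7324 − 733.2694 = -138.5370 ≈ -138.5 ms.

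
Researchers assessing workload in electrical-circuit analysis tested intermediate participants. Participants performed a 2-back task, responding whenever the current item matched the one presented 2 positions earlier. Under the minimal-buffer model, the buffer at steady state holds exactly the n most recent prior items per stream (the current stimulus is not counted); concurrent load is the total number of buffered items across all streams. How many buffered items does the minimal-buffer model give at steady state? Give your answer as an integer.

2

The buffer holds the 2 most recent prior items.
Steady-state concurrent load = 2 items.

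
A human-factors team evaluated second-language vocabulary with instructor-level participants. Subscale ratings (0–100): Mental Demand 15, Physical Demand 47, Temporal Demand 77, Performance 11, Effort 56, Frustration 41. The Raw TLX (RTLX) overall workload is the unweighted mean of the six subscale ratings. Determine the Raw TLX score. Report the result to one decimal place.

41.2

Sum of ratings = 15 + 47 + 77 + 11 + 56 + 41 = 247.
RTLX = 247 / 6 = 41.1667 ≈ 41.2.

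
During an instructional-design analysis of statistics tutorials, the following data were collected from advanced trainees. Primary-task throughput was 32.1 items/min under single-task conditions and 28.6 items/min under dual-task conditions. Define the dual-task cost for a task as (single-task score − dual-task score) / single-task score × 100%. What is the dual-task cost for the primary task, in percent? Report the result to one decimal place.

Cost = (32.1 − 28.6) / 32.1 × 100%
     = 3.5000 / 32.1 × 100% = 10.9034%.
≈ 10.9%.

10.9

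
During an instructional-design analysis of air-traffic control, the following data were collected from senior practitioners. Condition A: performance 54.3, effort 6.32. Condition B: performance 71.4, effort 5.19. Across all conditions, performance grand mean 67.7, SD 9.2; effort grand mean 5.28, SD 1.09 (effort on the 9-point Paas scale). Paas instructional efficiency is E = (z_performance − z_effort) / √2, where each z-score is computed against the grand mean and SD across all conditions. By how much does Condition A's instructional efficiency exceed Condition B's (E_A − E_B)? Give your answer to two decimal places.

-2.05

Condition A: z_P = (54.3 − 67.7)/9.2 = -1.4565; z_E = (6.32 − 5.28)/1.09 = 0.9541; E_A = (-1.4565 − 0.9541)/√2 = -1.7046.
Condition B: z_P = (71.4 − 67.7)/9.2 = 0.4022; z_E = (5.19 − 5.28)/1.09 = -0.0826; E_B = (0.4022 − (-0.0826))/√2 = 0.3428.
E_A − E_B = -1.7046 − 0.3428 = -2.0474 ≈ -2.05.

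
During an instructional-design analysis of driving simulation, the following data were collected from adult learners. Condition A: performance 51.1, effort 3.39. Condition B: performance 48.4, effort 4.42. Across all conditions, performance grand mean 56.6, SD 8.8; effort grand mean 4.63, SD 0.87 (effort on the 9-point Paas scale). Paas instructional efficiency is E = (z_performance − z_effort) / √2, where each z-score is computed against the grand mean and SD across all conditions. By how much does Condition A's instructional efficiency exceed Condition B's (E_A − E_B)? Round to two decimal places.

Condition A: z_P = (51.1 − 56.6)/8.8 = -0.6250; z_E = (3.39 − 4.63)/0.87 = -1.4253; E_A = (-0.6250 − (-1.4253))/√2 = 0.5659.
Condition B: z_P = (48.4 − 56.6)/8.8 = -0.9318; z_E = (4.42 − 4.63)/0.87 = -0.2414; E_B = (-0.9318 − (-0.2414))/√2 = -0.4882.
E_A − E_B = 0.5659 − (-0.4882) = 1.0541 ≈ 1.05.

1.05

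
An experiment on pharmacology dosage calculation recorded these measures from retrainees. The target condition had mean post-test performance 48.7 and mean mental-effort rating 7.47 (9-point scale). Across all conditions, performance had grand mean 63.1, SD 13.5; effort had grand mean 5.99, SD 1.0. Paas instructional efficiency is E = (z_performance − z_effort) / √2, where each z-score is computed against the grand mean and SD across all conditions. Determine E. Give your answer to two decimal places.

z_performance = (48.7 − 63.1) / 13.5 = -14.4000 / 13.5 = -1.0667.
z_effort = (7.47 − 5.99) / 1.0 = 1.4800 / 1.0 = 1.4800.
z_P − z_E = -1.0667 − 1.4800 = -2.5467.
E = -2.5467 / √2 = -2.5467 / 1.41421 = -1.8008 ≈ -1.80.

-1.80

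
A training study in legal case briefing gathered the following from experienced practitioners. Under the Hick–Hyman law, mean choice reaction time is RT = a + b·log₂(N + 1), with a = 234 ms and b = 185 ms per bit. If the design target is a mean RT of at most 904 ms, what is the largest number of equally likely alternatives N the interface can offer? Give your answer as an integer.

11

Set 234 + 185·log₂(N + 1) ≤ 904.
log₂(N + 1) ≤ (904 − 234) / 185 = 3.6216.
N + 1 ≤ 2^3.6216 = 12.3086.
N ≤ 11.3086, so the largest integer N is 11.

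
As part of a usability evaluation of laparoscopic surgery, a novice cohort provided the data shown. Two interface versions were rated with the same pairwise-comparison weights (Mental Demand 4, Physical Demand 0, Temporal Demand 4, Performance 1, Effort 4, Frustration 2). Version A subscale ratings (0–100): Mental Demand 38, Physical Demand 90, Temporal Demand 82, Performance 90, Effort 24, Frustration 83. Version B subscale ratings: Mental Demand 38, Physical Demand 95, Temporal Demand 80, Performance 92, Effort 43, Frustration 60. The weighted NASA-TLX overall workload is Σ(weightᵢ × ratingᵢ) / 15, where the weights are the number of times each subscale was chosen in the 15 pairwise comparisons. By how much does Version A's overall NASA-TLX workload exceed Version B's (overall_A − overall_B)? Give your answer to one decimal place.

-1.6

Version A weighted sum = 4·38 + 0·90 + 4·82 + 1·90 + 4·24 + 2·83 = 152 + 0 + 328 + 90 + 96 + 166 = 832; overall_A = 832/15 = 55.4667.
Version B weighted sum = 4·38 + 0·95 + 4·80 + 1·92 + 4·43 + 2·60 = 152 + 0 + 320 + 92 + 172 + 120 = 856; overall_B = 856/15 = 57.0667.
Difference = 55.4667 − 57.0667 = -1.6000 ≈ -1.6.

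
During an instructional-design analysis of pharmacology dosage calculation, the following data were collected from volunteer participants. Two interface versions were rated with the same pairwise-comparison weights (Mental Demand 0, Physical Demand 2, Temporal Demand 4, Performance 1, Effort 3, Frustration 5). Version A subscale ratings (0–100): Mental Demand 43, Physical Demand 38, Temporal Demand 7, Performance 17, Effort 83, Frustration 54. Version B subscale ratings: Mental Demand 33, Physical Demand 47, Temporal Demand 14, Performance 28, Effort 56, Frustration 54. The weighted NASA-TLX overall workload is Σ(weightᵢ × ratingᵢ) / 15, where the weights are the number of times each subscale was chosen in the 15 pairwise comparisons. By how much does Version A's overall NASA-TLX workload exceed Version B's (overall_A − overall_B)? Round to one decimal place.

Version A weighted sum = 0·43 + 2·38 + 4·7 + 1·17 + 3·83 + 5·54 = 0 + 76 + 28 + 17 + 249 + 270 = 640; overall_A = 640/15 = 42.6667.
Version B weighted sum = 0·33 + 2·47 + 4·14 + 1·28 + 3·56 + 5·54 = 0 + 94 + 56 + 28 + 168 + 270 = 616; overall_B = 616/15 = 41.0667.
Difference = 42.6667 − 41.0667 = 1.6000 ≈ 1.6.

1.6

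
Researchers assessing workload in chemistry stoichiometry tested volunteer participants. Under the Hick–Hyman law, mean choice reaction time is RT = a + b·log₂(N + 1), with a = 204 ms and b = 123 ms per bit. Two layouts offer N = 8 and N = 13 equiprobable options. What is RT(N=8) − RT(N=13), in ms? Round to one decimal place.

-78.4

RT(8) = 204 + 123·log₂(9) = 204 + 123·3.1699 = 593.8977 ms.
RT(13) = 204 + 123·log₂(14) = 204 + 123·3.8074 = 672.3102 ms.
Difference = 593.8977 − 672.3102 = -78.4125 ≈ -78.4 ms.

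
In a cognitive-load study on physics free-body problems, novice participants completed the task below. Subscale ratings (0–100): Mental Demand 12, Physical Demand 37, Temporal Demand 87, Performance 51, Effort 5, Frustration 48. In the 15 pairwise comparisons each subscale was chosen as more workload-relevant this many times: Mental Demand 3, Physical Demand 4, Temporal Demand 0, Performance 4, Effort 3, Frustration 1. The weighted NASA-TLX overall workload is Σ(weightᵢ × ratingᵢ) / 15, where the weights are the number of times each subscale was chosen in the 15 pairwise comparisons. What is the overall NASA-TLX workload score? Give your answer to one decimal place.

30.1

The tallies are the weights (they sum to 15).
Weighted sum = 3·12 + 4·37 + 0·87 + 4·51 + 3·5 + 1·48
            = 36 + 148 + 0 + 204 + 15 + 48 = 451.
Overall workload = 451 / 15 = 30.0667 ≈ 30.1.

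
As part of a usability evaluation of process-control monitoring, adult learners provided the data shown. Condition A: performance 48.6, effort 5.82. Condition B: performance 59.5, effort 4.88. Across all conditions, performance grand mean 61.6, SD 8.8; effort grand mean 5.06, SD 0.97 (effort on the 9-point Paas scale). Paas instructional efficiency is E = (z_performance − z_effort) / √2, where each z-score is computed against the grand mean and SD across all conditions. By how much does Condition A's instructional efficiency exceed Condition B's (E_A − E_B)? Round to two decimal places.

-1.56

Condition A: z_P = (48.6 − 61.6)/8.8 = -1.4773; z_E = (5.82 − 5.06)/0.97 = 0.7835; E_A = (-1.4773 − 0.7835)/√2 = -1.5986.
Condition B: z_P = (59.5 − 61.6)/8.8 = -0.2386; z_E = (4.88 − 5.06)/0.97 = -0.1856; E_B = (-0.2386 − (-0.1856))/√2 = -0.0375.
E_A − E_B = -1.5986 − (-0.0375) = -1.5611 ≈ -1.56.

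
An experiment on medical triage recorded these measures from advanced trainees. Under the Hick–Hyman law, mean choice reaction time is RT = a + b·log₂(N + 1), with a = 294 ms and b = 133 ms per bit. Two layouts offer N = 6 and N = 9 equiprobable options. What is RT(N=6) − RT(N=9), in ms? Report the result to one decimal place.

RT(6) = 294 + 133·log₂(7) = 294 + 133·2.8074 = 667.3842 ms.
RT(9) = 294 + 133·log₂(10) = 294 + 133·3.3219 = 735.8127 ms.
Difference = 667.3842 − 735.8127 = -68.4285 ≈ -68.4 ms.

-68.4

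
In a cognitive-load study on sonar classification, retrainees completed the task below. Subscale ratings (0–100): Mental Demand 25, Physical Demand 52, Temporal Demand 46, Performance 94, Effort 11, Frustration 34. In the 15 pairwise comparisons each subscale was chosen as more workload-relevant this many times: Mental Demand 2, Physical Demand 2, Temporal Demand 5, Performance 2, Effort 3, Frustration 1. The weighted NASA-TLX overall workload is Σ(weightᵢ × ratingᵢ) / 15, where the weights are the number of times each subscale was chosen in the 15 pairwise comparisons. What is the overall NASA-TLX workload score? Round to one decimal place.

42.6

The tallies are the weights (they sum to 15).
Weighted sum = 2·25 + 2·52 + 5·46 + 2·94 + 3·11 + 1·34
            = 50 + 104 + 230 + 188 + 33 + 34 = 639.
Overall workload = 639 / 15 = 42.6000 ≈ 42.6.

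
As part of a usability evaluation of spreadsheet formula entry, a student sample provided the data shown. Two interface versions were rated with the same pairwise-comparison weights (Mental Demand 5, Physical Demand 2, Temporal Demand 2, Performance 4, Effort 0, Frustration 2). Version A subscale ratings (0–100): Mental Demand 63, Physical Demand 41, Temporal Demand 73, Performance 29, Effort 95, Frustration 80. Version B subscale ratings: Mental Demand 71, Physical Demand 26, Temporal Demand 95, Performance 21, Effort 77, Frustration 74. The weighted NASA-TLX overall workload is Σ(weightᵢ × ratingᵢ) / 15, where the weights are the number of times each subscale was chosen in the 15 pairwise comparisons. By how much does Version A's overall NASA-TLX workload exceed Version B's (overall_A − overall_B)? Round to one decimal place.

Version A weighted sum = 5·63 + 2·41 + 2·73 + 4·29 + 0·95 + 2·80 = 315 + 82 + 146 + 116 + 0 + 160 = 819; overall_A = 819/15 = 54.6000.
Version B weighted sum = 5·71 + 2·26 + 2·95 + 4·21 + 0·77 + 2·74 = 355 + 52 + 190 + 84 + 0 + 148 = 829; overall_B = 829/15 = 55.2667.
Difference = 54.6000 − 55.2667 = -0.6667 ≈ -0.7.

-0.7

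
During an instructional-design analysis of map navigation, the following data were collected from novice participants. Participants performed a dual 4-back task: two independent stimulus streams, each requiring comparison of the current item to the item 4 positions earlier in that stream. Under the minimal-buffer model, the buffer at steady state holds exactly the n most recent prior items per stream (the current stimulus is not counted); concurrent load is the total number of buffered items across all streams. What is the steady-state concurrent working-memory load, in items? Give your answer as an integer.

Each stream's buffer holds its 4 most recent prior items.
Two independent streams: 2 × 4 = 8 buffered items at steady state.

8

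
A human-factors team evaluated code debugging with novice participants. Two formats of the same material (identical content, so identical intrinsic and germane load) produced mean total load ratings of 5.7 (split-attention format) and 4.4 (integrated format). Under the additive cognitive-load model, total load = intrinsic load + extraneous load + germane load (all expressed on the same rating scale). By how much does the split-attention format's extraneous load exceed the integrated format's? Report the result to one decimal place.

1.3

Intrinsic and germane load are equal across formats, so the difference in total load equals the difference in extraneous load.
Extraneous-load difference = 5.7 − 4.4 = 1.3.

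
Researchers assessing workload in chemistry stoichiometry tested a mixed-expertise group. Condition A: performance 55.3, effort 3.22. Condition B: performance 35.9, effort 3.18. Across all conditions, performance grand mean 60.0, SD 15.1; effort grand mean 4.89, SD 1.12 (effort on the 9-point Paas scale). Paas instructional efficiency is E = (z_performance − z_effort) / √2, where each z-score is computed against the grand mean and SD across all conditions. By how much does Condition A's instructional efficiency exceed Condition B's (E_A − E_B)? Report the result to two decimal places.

Condition A: z_P = (55.3 − 60.0)/15.1 = -0.3113; z_E = (3.22 − 4.89)/1.12 = -1.4911; E_A = (-0.3113 − (-1.4911))/√2 = 0.8342.
Condition B: z_P = (35.9 − 60.0)/15.1 = -1.5960; z_E = (3.18 − 4.89)/1.12 = -1.5268; E_B = (-1.5960 − (-1.5268))/√2 = -0.0489.
E_A − E_B = 0.8342 − (-0.0489) = 0.8831 ≈ 0.88.

0.88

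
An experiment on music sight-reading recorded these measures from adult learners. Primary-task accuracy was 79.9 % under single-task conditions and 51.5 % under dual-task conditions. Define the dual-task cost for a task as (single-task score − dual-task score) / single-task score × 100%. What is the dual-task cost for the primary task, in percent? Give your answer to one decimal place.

Cost = (79.9 − 51.5) / 79.9 × 100%
     = 28.4000 / 79.9 × 100% = 35.5444%.
≈ 35.5%.

35.5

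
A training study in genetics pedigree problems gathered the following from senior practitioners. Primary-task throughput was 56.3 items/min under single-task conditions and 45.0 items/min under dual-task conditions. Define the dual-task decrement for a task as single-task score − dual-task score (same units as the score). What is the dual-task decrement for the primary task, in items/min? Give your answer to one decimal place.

Decrement = 56.3 − 45.0 = 11.3000 items/min ≈ 11.3 items/min.

11.3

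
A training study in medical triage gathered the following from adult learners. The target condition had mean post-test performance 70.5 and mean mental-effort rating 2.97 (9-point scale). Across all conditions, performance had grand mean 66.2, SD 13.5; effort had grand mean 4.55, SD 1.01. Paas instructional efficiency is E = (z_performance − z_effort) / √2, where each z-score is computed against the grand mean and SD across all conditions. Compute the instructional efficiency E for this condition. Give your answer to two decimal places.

1.33

z_performance = (70.5 − 66.2) / 13.5 = 4.3000 / 13.5 = 0.3185.
z_effort = (2.97 − 4.55) / 1.01 = -1.5800 / 1.01 = -1.5644.
z_P − z_E = 0.3185 − (-1.5644) = 1.8829.
E = 1.8829 / √2 = 1.8829 / 1.41421 = 1.3314 ≈ 1.33.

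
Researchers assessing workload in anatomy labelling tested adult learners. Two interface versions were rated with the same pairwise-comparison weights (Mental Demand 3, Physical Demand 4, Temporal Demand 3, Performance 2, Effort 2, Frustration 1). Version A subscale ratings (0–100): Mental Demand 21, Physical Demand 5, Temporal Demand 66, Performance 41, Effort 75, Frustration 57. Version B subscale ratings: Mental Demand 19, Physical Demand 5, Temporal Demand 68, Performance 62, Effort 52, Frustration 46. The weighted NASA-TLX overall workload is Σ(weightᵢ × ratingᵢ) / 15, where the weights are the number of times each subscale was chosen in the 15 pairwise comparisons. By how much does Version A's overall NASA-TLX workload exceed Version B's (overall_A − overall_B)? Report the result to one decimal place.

Version A weighted sum = 3·21 + 4·5 + 3·66 + 2·41 + 2·75 + 1·57 = 63 + 20 + 198 + 82 + 150 + 57 = 570; overall_A = 570/15 = 38.0000.
Version B weighted sum = 3·19 + 4·5 + 3·68 + 2·62 + 2·52 + 1·46 = 57 + 20 + 204 + 124 + 104 + 46 = 555; overall_B = 555/15 = 37.0000.
Difference = 38.0000 − 37.0000 = 1.0000 ≈ 1.0.

1.0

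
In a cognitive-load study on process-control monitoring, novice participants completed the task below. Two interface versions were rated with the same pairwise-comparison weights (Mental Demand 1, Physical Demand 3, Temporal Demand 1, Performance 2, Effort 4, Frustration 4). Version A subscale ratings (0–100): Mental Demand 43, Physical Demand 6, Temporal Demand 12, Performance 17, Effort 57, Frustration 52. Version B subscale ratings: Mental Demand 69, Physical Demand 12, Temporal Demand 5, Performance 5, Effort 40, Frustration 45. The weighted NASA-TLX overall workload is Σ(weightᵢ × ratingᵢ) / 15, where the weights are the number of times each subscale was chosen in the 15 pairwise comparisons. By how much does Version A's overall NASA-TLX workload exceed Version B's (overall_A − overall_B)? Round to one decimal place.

Version A weighted sum = 1·43 + 3·6 + 1·12 + 2·17 + 4·57 + 4·52 = 43 + 18 + 12 + 34 + 228 + 208 = 543; overall_A = 543/15 = 36.2000.
Version B weighted sum = 1·69 + 3·12 + 1·5 + 2·5 + 4·40 + 4·45 = 69 + 36 + 5 + 10 + 160 + 180 = 460; overall_B = 460/15 = 30.6667.
Difference = 36.2000 − 30.6667 = 5.5333 ≈ 5.5.

5.5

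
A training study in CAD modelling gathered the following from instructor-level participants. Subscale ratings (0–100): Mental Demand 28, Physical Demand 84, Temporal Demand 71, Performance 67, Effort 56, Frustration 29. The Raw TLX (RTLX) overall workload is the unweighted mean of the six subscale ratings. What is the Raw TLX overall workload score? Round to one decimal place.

Sum of ratings = 28 + 84 + 71 + 67 + 56 + 29 = 335.
RTLX = 335 / 6 = 55.8333 ≈ 55.8.

55.8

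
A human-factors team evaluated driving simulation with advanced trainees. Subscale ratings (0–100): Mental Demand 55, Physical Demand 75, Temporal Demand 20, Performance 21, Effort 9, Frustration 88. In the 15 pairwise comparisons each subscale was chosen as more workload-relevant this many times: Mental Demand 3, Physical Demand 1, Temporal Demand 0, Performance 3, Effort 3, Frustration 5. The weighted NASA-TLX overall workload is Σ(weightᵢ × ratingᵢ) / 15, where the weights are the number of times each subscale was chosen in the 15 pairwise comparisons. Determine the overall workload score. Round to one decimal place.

The tallies are the weights (they sum to 15).
Weighted sum = 3·55 + 1·75 + 0·20 + 3·21 + 3·9 + 5·88
            = 165 + 75 + 0 + 63 + 27 + 440 = 770.
Overall workload = 770 / 15 = 51.3333 ≈ 51.3.

51.3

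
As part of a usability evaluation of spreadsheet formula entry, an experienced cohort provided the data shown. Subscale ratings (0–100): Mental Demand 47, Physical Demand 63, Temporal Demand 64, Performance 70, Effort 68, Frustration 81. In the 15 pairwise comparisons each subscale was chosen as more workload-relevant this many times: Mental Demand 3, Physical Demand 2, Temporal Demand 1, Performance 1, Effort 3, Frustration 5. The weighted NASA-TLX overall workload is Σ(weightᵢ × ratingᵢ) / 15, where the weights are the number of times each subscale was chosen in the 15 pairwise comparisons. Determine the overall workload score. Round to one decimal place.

67.3

The tallies are the weights (they sum to 15).
Weighted sum = 3·47 + 2·63 + 1·64 + 1·70 + 3·68 + 5·81
            = 141 + 126 + 64 + 70 + 204 + 405 = 1010.
Overall workload = 1010 / 15 = 67.3333 ≈ 67.3.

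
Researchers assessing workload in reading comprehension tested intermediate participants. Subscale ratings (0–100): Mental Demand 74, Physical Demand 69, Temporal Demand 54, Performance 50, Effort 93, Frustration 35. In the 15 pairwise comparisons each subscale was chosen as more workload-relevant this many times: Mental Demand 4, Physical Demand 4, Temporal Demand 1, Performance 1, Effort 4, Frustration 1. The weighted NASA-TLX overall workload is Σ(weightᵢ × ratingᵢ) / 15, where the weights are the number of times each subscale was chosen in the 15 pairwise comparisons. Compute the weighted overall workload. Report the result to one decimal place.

The tallies are the weights (they sum to 15).
Weighted sum = 4·74 + 4·69 + 1·54 + 1·50 + 4·93 + 1·35
            = 296 + 276 + 54 + 50 + 372 + 35 = 1083.
Overall workload = 1083 / 15 = 72.2000 ≈ 72.2.

72.2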